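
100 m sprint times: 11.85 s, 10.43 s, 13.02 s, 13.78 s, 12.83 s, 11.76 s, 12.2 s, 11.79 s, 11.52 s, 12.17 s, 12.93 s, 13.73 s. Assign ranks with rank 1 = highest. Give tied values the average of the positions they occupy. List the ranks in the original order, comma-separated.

8, 12, 3, 1, 5, 10, 6, 9, 11, 7, 4, 2

Sorted (descending): 13.78, 13.73, 13.02, 12.93, 12.83, 12.2, 12.17, 11.85, 11.79, 11.76, 11.52, 10.43
No ties — each value takes its position as its rank.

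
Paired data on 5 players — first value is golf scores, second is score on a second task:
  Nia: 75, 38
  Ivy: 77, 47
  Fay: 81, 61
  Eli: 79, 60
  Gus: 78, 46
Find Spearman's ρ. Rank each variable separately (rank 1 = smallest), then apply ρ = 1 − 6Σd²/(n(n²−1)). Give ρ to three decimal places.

0.900

Ranks of variable 1: 1, 2, 5, 4, 3
Ranks of variable 2: 1, 3, 5, 4, 2
d = r₁ − r₂: 0, -1, 0, 0, 1
d²: 0, 1, 0, 0, 1; Σd² = 2
ρ = 1 − 6·2/(5·24) = 1 − 12/120 = 0.900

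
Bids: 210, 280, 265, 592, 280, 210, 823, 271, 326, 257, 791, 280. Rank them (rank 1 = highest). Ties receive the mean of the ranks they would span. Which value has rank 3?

592

Sorted (descending): 823, 791, 592, 326, 280, 280, 280, 271, 265, 257, 210, 210
The 3 values of 280 occupy positions 5–7 → average rank 6.
The 2 values of 210 occupy positions 11–12 → average rank (11+12)/2 = 11.5.
Rank 3 → value 592.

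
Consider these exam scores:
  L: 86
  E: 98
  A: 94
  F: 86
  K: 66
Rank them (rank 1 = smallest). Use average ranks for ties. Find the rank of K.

Sorted (ascending): 66, 86, 86, 94, 98
The 2 values of 86 occupy positions 2–3 → average rank (2+3)/2 = 2.5.
K has value 66 → rank 1.

1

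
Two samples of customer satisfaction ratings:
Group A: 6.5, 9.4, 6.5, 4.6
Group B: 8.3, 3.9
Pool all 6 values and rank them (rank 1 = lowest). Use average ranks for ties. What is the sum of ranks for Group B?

Sorted (ascending): 3.9, 4.6, 6.5, 6.5, 8.3, 9.4
The 2 values of 6.5 occupy positions 3–4 → average rank (3+4)/2 = 3.5.
Group B values → pooled ranks: 8.3→5, 3.9→1
Rank sum = 5 + 1 = 6

6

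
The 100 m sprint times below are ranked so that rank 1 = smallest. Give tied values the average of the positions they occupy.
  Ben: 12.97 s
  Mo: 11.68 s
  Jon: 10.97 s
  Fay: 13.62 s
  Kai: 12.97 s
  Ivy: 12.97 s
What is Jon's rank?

1

Sorted (ascending): 10.97, 11.68, 12.97, 12.97, 12.97, 13.62
The 3 values of 12.97 occupy positions 3–5 → average rank 4.
Jon has value 10.97 s → rank 1.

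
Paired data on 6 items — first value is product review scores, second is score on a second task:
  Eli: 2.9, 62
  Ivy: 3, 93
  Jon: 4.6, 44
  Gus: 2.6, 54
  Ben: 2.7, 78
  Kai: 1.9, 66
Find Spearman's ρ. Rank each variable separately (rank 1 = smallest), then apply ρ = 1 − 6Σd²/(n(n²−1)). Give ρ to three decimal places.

-0.143

Ranks of variable 1: 4, 5, 6, 2, 3, 1
Ranks of variable 2: 3, 6, 1, 2, 5, 4
d = r₁ − r₂: 1, -1, 5, 0, -2, -3
d²: 1, 1, 25, 0, 4, 9; Σd² = 40
ρ = 1 − 6·40/(6·35) = 1 − 240/210 = -0.143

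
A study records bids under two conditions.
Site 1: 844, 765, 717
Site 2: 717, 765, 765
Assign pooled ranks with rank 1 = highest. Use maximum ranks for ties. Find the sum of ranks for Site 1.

11

Sorted (descending): 844, 765, 765, 765, 717, 717
The 3 values of 765 occupy positions 2–4 → each gets rank 4.
The 2 values of 717 occupy positions 5–6 → each gets rank 6.
Site 1 values → pooled ranks: 844→1, 765→4, 717→6
Rank sum = 1 + 4 + 6 = 11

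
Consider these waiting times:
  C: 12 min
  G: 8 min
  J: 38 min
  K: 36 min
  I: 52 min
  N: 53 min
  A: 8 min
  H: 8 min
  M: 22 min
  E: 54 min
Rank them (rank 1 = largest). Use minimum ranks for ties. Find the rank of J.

Sorted (descending): 54, 53, 52, 38, 36, 22, 12, 8, 8, 8
The 3 values of 8 occupy positions 8–10 → each gets rank 8.
J has value 38 min → rank 4.

4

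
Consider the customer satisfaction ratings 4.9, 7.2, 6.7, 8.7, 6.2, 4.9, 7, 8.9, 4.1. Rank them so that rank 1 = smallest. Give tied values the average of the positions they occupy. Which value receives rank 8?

8.7

Sorted (ascending): 4.1, 4.9, 4.9, 6.2, 6.7, 7, 7.2, 8.7, 8.9
The 2 values of 4.9 occupy positions 2–3 → average rank (2+3)/2 = 2.5.
Rank 8 → value 8.7.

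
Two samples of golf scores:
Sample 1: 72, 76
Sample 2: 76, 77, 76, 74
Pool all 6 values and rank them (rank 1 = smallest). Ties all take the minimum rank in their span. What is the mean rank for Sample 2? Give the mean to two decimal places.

3.50

Sorted (ascending): 72, 74, 76, 76, 76, 77
The 3 values of 76 occupy positions 3–5 → each gets rank 3.
Sample 2 values → pooled ranks: 76→3, 77→6, 76→3, 74→2
Mean rank = (3 + 6 + 3 + 2) / 4 = 3.50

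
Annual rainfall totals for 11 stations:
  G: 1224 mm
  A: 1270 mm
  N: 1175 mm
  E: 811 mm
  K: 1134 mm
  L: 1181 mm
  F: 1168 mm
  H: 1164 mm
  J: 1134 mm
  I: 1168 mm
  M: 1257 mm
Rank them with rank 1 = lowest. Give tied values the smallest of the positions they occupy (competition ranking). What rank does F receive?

Sorted (ascending): 811, 1134, 1134, 1164, 1168, 1168, 1175, 1181, 1224, 1257, 1270
The 2 values of 1134 occupy positions 2–3 → each gets rank 2.
The 2 values of 1168 occupy positions 5–6 → each gets rank 5.
F has value 1168 mm → rank 5.

5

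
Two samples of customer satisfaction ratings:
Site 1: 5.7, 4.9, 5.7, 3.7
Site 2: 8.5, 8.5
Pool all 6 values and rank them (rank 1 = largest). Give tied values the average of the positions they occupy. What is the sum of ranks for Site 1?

Sorted (descending): 8.5, 8.5, 5.7, 5.7, 4.9, 3.7
The 2 values of 8.5 occupy positions 1–2 → average rank (1+2)/2 = 1.5.
The 2 values of 5.7 occupy positions 3–4 → average rank (3+4)/2 = 3.5.
Site 1 values → pooled ranks: 5.7→3.5, 4.9→5, 5.7→3.5, 3.7→6
Rank sum = 3.5 + 5 + 3.5 + 6 = 18

18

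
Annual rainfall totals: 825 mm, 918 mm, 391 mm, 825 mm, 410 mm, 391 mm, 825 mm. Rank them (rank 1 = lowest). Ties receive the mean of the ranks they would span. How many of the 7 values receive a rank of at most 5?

6

Sorted (ascending): 391, 391, 410, 825, 825, 825, 918
The 2 values of 391 occupy positions 1–2 → average rank (1+2)/2 = 1.5.
The 3 values of 825 occupy positions 4–6 → average rank 5.
Ranks ≤ 5: {1.5, 1.5, 3, 5, 5, 5} → 6 values.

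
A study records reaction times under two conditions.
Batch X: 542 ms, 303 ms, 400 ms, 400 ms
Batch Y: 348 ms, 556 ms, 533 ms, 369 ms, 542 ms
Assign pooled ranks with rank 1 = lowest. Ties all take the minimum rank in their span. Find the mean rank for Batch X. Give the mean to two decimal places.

Sorted (ascending): 303, 348, 369, 400, 400, 533, 542, 542, 556
The 2 values of 400 occupy positions 4–5 → each gets rank 4.
The 2 values of 542 occupy positions 7–8 → each gets rank 7.
Batch X values → pooled ranks: 542→7, 303→1, 400→4, 400→4
Mean rank = (7 + 1 + 4 + 4) / 4 = 4.00

4.00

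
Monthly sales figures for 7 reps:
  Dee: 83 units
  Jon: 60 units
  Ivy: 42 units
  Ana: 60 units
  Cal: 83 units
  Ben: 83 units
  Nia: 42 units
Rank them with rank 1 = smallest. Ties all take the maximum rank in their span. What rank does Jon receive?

4

Sorted (ascending): 42, 42, 60, 60, 83, 83, 83
The 2 values of 42 occupy positions 1–2 → each gets rank 2.
The 2 values of 60 occupy positions 3–4 → each gets rank 4.
The 3 values of 83 occupy positions 5–7 → each gets rank 7.
Jon has value 60 units → rank 4.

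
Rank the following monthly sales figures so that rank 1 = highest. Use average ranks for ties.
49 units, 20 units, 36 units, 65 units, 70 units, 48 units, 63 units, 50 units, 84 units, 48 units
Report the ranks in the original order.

6, 10, 9, 3, 2, 7.5, 4, 5, 1, 7.5

Sorted (descending): 84, 70, 65, 63, 50, 49, 48, 48, 36, 20
The 2 values of 48 occupy positions 7–8 → average rank (7+8)/2 = 7.5.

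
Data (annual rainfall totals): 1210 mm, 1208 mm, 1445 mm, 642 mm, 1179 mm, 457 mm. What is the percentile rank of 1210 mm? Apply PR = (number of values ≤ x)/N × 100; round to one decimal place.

N = 6.
Strictly below 1210: 4. Equal to 1210: 1.
PR = 5/6 × 100 = 83.3

83.3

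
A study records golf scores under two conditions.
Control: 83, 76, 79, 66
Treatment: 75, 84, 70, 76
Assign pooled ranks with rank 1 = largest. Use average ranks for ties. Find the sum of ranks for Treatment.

18.5

Sorted (descending): 84, 83, 79, 76, 76, 75, 70, 66
The 2 values of 76 occupy positions 4–5 → average rank (4+5)/2 = 4.5.
Treatment values → pooled ranks: 75→6, 84→1, 70→7, 76→4.5
Rank sum = 6 + 1 + 7 + 4.5 = 18.5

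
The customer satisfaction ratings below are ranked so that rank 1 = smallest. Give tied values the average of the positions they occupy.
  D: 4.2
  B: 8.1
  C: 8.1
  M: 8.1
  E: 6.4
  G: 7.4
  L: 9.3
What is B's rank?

5

Sorted (ascending): 4.2, 6.4, 7.4, 8.1, 8.1, 8.1, 9.3
The 3 values of 8.1 occupy positions 4–6 → average rank 5.
B has value 8.1 → rank 5.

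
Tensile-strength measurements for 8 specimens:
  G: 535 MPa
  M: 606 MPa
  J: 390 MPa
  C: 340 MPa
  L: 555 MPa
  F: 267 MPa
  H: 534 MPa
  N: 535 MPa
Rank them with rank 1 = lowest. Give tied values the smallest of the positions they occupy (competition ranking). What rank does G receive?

Sorted (ascending): 267, 340, 390, 534, 535, 535, 555, 606
The 2 values of 535 occupy positions 5–6 → each gets rank 5.
G has value 535 MPa → rank 5.

5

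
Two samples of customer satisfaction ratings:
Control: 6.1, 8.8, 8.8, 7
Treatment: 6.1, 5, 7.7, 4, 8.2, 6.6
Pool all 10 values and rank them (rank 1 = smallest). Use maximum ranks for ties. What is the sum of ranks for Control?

30

Sorted (ascending): 4, 5, 6.1, 6.1, 6.6, 7, 7.7, 8.2, 8.8, 8.8
The 2 values of 6.1 occupy positions 3–4 → each gets rank 4.
The 2 values of 8.8 occupy positions 9–10 → each gets rank 10.
Control values → pooled ranks: 6.1→4, 8.8→10, 8.8→10, 7→6
Rank sum = 4 + 10 + 10 + 6 = 30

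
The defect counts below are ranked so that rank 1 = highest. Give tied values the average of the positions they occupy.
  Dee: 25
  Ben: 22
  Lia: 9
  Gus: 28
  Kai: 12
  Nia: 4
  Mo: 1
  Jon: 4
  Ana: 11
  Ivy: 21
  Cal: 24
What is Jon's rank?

9.5

Sorted (descending): 28, 25, 24, 22, 21, 12, 11, 9, 4, 4, 1
The 2 values of 4 occupy positions 9–10 → average rank (9+10)/2 = 9.5.
Jon has value 4 → rank 9.5.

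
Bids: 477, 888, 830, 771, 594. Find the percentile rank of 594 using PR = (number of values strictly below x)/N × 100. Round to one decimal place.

N = 5.
Strictly below 594: 1. Equal to 594: 1.
PR = 1/5 × 100 = 20.0

20.0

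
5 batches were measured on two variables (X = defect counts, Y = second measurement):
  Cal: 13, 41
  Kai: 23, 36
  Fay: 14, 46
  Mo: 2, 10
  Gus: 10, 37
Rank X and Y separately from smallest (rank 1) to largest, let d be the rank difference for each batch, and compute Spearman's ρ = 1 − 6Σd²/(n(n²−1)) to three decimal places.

0.400

Ranks of variable 1: 3, 5, 4, 1, 2
Ranks of variable 2: 4, 2, 5, 1, 3
d = r₁ − r₂: -1, 3, -1, 0, -1
d²: 1, 9, 1, 0, 1; Σd² = 12
ρ = 1 − 6·12/(5·24) = 1 − 72/120 = 0.400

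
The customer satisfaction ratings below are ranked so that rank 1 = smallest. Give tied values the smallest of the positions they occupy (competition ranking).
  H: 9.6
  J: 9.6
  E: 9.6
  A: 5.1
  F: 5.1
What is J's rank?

3

Sorted (ascending): 5.1, 5.1, 9.6, 9.6, 9.6
The 2 values of 5.1 occupy positions 1–2 → each gets rank 1.
The 3 values of 9.6 occupy positions 3–5 → each gets rank 3.
J has value 9.6 → rank 3.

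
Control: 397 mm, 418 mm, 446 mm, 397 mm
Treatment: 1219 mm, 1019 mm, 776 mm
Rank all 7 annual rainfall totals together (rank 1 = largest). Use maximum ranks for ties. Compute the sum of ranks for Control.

Sorted (descending): 1219, 1019, 776, 446, 418, 397, 397
The 2 values of 397 occupy positions 6–7 → each gets rank 7.
Control values → pooled ranks: 397→7, 418→5, 446→4, 397→7
Rank sum = 7 + 5 + 4 + 7 = 23

23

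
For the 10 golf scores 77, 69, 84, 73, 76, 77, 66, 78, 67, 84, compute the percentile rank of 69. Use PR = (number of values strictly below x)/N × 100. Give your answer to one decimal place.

20.0

N = 10.
Strictly below 69: 2. Equal to 69: 1.
PR = 2/10 × 100 = 20.0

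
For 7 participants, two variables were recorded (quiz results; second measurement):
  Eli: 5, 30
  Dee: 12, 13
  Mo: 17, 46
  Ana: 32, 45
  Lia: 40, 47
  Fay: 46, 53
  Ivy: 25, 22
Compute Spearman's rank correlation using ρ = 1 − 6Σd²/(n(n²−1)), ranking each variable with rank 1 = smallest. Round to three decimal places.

0.750

Ranks of variable 1: 1, 2, 3, 5, 6, 7, 4
Ranks of variable 2: 3, 1, 5, 4, 6, 7, 2
d = r₁ − r₂: -2, 1, -2, 1, 0, 0, 2
d²: 4, 1, 4, 1, 0, 0, 4; Σd² = 14
ρ = 1 − 6·14/(7·48) = 1 − 84/336 = 0.750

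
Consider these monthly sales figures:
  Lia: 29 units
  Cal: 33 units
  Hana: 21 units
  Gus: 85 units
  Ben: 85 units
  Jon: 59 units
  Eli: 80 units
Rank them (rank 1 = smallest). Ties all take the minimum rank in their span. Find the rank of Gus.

6

Sorted (ascending): 21, 29, 33, 59, 80, 85, 85
The 2 values of 85 occupy positions 6–7 → each gets rank 6.
Gus has value 85 units → rank 6.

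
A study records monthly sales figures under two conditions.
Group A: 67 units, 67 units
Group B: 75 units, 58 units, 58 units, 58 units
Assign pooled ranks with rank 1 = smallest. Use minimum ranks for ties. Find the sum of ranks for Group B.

9

Sorted (ascending): 58, 58, 58, 67, 67, 75
The 3 values of 58 occupy positions 1–3 → each gets rank 1.
The 2 values of 67 occupy positions 4–5 → each gets rank 4.
Group B values → pooled ranks: 75→6, 58→1, 58→1, 58→1
Rank sum = 6 + 1 + 1 + 1 = 9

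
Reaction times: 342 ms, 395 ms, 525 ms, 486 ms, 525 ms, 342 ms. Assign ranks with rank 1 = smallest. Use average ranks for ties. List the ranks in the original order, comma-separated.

Sorted (ascending): 342, 342, 395, 486, 525, 525
The 2 values of 342 occupy positions 1–2 → average rank (1+2)/2 = 1.5.
The 2 values of 525 occupy positions 5–6 → average rank (5+6)/2 = 5.5.

1.5, 3, 5.5, 4, 5.5, 1.5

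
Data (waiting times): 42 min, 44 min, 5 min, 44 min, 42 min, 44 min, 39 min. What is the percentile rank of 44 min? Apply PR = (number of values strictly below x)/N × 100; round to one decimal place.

57.1

N = 7.
Strictly below 44: 4. Equal to 44: 3.
PR = 4/7 × 100 = 57.1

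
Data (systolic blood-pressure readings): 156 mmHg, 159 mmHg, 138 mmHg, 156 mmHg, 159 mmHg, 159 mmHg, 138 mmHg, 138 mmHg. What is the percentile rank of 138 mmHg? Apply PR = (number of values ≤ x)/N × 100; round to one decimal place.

37.5

N = 8.
Strictly below 138: 0. Equal to 138: 3.
PR = 3/8 × 100 = 37.5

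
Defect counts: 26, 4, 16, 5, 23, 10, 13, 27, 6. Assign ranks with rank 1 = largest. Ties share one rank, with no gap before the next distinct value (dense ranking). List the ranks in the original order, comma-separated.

Sorted (descending): 27, 26, 23, 16, 13, 10, 6, 5, 4
No ties — each value takes its position as its rank.

2, 9, 4, 8, 3, 6, 5, 1, 7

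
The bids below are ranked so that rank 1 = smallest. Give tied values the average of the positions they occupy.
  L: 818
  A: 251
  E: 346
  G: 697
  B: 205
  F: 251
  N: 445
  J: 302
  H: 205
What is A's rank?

3.5

Sorted (ascending): 205, 205, 251, 251, 302, 346, 445, 697, 818
The 2 values of 205 occupy positions 1–2 → average rank (1+2)/2 = 1.5.
The 2 values of 251 occupy positions 3–4 → average rank (3+4)/2 = 3.5.
A has value 251 → rank 3.5.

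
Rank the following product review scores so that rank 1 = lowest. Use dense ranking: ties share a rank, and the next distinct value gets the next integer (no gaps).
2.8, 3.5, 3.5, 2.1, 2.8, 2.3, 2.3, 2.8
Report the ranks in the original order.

Sorted (ascending): 2.1, 2.3, 2.3, 2.8, 2.8, 2.8, 3.5, 3.5
The 2 values of 2.3 share dense rank 2.
The 3 values of 2.8 share dense rank 3.
The 2 values of 3.5 share dense rank 4.
Remaining distinct values take the next consecutive integers.

3, 4, 4, 1, 3, 2, 2, 3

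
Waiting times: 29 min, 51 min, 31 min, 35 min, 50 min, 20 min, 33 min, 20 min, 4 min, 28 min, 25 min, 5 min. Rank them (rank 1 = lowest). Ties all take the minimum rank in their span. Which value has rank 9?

33

Sorted (ascending): 4, 5, 20, 20, 25, 28, 29, 31, 33, 35, 50, 51
The 2 values of 20 occupy positions 3–4 → each gets rank 3.
Rank 9 → value 33.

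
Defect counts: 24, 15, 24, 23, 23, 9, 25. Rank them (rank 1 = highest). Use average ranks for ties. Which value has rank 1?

Sorted (descending): 25, 24, 24, 23, 23, 15, 9
The 2 values of 24 occupy positions 2–3 → average rank (2+3)/2 = 2.5.
The 2 values of 23 occupy positions 4–5 → average rank (4+5)/2 = 4.5.
Rank 1 → value 25.

25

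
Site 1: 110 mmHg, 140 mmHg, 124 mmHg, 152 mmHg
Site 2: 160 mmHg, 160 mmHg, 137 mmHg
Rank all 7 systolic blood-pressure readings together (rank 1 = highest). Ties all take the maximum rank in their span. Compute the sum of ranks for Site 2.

Sorted (descending): 160, 160, 152, 140, 137, 124, 110
The 2 values of 160 occupy positions 1–2 → each gets rank 2.
Site 2 values → pooled ranks: 160→2, 160→2, 137→5
Rank sum = 2 + 2 + 5 = 9

9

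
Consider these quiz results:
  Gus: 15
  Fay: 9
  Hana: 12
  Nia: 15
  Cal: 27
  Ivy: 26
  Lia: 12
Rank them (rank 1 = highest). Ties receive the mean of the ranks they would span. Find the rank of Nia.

3.5

Sorted (descending): 27, 26, 15, 15, 12, 12, 9
The 2 values of 15 occupy positions 3–4 → average rank (3+4)/2 = 3.5.
The 2 values of 12 occupy positions 5–6 → average rank (5+6)/2 = 5.5.
Nia has value 15 → rank 3.5.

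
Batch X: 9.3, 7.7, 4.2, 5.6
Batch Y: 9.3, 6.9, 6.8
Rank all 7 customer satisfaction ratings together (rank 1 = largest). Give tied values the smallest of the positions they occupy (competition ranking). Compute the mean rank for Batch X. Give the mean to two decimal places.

4.25

Sorted (descending): 9.3, 9.3, 7.7, 6.9, 6.8, 5.6, 4.2
The 2 values of 9.3 occupy positions 1–2 → each gets rank 1.
Batch X values → pooled ranks: 9.3→1, 7.7→3, 4.2→7, 5.6→6
Mean rank = (1 + 3 + 7 + 6) / 4 = 4.25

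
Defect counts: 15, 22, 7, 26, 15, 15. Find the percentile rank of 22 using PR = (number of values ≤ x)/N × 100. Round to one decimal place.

83.3

N = 6.
Strictly below 22: 4. Equal to 22: 1.
PR = 5/6 × 100 = 83.3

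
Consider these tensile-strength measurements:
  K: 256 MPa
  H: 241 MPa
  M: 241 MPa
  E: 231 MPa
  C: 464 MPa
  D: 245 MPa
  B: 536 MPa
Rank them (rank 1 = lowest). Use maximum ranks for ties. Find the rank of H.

Sorted (ascending): 231, 241, 241, 245, 256, 464, 536
The 2 values of 241 occupy positions 2–3 → each gets rank 3.
H has value 241 MPa → rank 3.

3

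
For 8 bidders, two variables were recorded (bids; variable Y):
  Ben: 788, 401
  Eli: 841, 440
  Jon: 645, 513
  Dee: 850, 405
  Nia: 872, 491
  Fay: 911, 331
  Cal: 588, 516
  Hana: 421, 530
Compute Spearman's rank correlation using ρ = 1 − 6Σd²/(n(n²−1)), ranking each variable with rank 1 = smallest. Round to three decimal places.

-0.786

Ranks of variable 1: 4, 5, 3, 6, 7, 8, 2, 1
Ranks of variable 2: 2, 4, 6, 3, 5, 1, 7, 8
d = r₁ − r₂: 2, 1, -3, 3, 2, 7, -5, -7
d²: 4, 1, 9, 9, 4, 49, 25, 49; Σd² = 150
ρ = 1 − 6·150/(8·63) = 1 − 900/504 = -0.786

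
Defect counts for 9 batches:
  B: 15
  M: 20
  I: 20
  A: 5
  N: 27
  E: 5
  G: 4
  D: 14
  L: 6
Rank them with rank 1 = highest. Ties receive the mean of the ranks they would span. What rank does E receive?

Sorted (descending): 27, 20, 20, 15, 14, 6, 5, 5, 4
The 2 values of 20 occupy positions 2–3 → average rank (2+3)/2 = 2.5.
The 2 values of 5 occupy positions 7–8 → average rank (7+8)/2 = 7.5.
E has value 5 → rank 7.5.

7.5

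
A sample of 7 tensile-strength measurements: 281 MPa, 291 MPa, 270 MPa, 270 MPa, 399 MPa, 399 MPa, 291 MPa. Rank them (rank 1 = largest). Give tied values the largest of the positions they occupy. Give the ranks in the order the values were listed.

Sorted (descending): 399, 399, 291, 291, 281, 270, 270
The 2 values of 399 occupy positions 1–2 → each gets rank 2.
The 2 values of 291 occupy positions 3–4 → each gets rank 4.
The 2 values of 270 occupy positions 6–7 → each gets rank 7.

5, 4, 7, 7, 2, 2, 4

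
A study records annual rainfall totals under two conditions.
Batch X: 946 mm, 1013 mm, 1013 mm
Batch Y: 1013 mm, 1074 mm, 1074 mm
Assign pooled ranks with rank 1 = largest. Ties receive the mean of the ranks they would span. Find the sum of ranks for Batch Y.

7

Sorted (descending): 1074, 1074, 1013, 1013, 1013, 946
The 2 values of 1074 occupy positions 1–2 → average rank (1+2)/2 = 1.5.
The 3 values of 1013 occupy positions 3–5 → average rank 4.
Batch Y values → pooled ranks: 1013→4, 1074→1.5, 1074→1.5
Rank sum = 4 + 1.5 + 1.5 = 7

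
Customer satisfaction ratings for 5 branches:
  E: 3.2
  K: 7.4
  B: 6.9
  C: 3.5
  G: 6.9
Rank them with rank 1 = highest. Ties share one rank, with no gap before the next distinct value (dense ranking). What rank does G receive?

2

Sorted (descending): 7.4, 6.9, 6.9, 3.5, 3.2
The 2 values of 6.9 share dense rank 2.
Remaining distinct values take the next consecutive integers.
G has value 6.9 → rank 2.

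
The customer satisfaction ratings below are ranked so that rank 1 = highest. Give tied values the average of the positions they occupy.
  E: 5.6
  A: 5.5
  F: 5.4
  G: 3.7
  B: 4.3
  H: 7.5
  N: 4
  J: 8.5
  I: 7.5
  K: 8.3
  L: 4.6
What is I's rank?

Sorted (descending): 8.5, 8.3, 7.5, 7.5, 5.6, 5.5, 5.4, 4.6, 4.3, 4, 3.7
The 2 values of 7.5 occupy positions 3–4 → average rank (3+4)/2 = 3.5.
I has value 7.5 → rank 3.5.

3.5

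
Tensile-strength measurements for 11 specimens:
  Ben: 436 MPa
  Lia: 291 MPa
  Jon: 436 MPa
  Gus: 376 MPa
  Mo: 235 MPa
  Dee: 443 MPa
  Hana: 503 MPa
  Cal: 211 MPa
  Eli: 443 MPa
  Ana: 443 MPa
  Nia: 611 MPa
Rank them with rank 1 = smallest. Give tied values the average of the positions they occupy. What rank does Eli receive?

8

Sorted (ascending): 211, 235, 291, 376, 436, 436, 443, 443, 443, 503, 611
The 2 values of 436 occupy positions 5–6 → average rank (5+6)/2 = 5.5.
The 3 values of 443 occupy positions 7–9 → average rank 8.
Eli has value 443 MPa → rank 8.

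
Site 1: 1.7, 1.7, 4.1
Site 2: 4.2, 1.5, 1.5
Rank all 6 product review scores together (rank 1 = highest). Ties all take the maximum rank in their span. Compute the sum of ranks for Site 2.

Sorted (descending): 4.2, 4.1, 1.7, 1.7, 1.5, 1.5
The 2 values of 1.7 occupy positions 3–4 → each gets rank 4.
The 2 values of 1.5 occupy positions 5–6 → each gets rank 6.
Site 2 values → pooled ranks: 4.2→1, 1.5→6, 1.5→6
Rank sum = 1 + 6 + 6 = 13

13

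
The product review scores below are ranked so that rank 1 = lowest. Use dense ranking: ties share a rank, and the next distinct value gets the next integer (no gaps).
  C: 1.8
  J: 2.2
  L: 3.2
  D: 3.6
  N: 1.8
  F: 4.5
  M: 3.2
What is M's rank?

3

Sorted (ascending): 1.8, 1.8, 2.2, 3.2, 3.2, 3.6, 4.5
The 2 values of 1.8 share dense rank 1.
The 2 values of 3.2 share dense rank 3.
Remaining distinct values take the next consecutive integers.
M has value 3.2 → rank 3.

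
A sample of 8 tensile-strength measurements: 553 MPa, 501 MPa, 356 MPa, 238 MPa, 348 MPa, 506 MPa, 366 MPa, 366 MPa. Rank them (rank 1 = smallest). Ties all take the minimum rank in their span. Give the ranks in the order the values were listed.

8, 6, 3, 1, 2, 7, 4, 4

Sorted (ascending): 238, 348, 356, 366, 366, 501, 506, 553
The 2 values of 366 occupy positions 4–5 → each gets rank 4.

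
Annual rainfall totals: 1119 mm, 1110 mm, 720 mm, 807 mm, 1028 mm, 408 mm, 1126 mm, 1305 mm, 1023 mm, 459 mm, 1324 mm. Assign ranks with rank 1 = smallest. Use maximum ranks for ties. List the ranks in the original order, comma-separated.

8, 7, 3, 4, 6, 1, 9, 10, 5, 2, 11

Sorted (ascending): 408, 459, 720, 807, 1023, 1028, 1110, 1119, 1126, 1305, 1324
No ties — each value takes its position as its rank.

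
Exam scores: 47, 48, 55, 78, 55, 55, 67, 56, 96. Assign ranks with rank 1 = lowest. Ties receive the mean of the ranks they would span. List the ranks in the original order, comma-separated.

Sorted (ascending): 47, 48, 55, 55, 55, 56, 67, 78, 96
The 3 values of 55 occupy positions 3–5 → average rank 4.

1, 2, 4, 8, 4, 4, 7, 6, 9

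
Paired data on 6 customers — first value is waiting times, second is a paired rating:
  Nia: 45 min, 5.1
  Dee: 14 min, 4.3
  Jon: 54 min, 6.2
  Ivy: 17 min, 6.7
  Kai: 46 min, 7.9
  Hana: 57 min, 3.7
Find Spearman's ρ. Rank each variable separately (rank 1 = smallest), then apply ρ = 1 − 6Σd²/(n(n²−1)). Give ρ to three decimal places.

-0.143

Ranks of variable 1: 3, 1, 5, 2, 4, 6
Ranks of variable 2: 3, 2, 4, 5, 6, 1
d = r₁ − r₂: 0, -1, 1, -3, -2, 5
d²: 0, 1, 1, 9, 4, 25; Σd² = 40
ρ = 1 − 6·40/(6·35) = 1 − 240/210 = -0.143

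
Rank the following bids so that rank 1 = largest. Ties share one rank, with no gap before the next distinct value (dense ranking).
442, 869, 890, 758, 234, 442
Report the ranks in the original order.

Sorted (descending): 890, 869, 758, 442, 442, 234
The 2 values of 442 share dense rank 4.
Remaining distinct values take the next consecutive integers.

4, 2, 1, 3, 5, 4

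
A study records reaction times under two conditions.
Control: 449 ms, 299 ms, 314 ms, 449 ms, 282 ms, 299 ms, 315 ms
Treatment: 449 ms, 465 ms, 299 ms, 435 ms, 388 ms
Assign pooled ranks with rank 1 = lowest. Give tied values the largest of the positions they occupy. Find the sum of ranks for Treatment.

Sorted (ascending): 282, 299, 299, 299, 314, 315, 388, 435, 449, 449, 449, 465
The 3 values of 299 occupy positions 2–4 → each gets rank 4.
The 3 values of 449 occupy positions 9–11 → each gets rank 11.
Treatment values → pooled ranks: 449→11, 465→12, 299→4, 435→8, 388→7
Rank sum = 11 + 12 + 4 + 8 + 7 = 42

42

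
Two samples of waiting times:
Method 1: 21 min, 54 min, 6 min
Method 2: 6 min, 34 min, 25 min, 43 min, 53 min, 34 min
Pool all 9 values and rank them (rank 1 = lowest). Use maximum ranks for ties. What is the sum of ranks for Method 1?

Sorted (ascending): 6, 6, 21, 25, 34, 34, 43, 53, 54
The 2 values of 6 occupy positions 1–2 → each gets rank 2.
The 2 values of 34 occupy positions 5–6 → each gets rank 6.
Method 1 values → pooled ranks: 21→3, 54→9, 6→2
Rank sum = 3 + 9 + 2 = 14

14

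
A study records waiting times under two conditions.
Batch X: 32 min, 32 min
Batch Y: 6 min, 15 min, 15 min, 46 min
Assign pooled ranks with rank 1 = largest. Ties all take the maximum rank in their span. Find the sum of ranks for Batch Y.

Sorted (descending): 46, 32, 32, 15, 15, 6
The 2 values of 32 occupy positions 2–3 → each gets rank 3.
The 2 values of 15 occupy positions 4–5 → each gets rank 5.
Batch Y values → pooled ranks: 6→6, 15→5, 15→5, 46→1
Rank sum = 6 + 5 + 5 + 1 = 17

17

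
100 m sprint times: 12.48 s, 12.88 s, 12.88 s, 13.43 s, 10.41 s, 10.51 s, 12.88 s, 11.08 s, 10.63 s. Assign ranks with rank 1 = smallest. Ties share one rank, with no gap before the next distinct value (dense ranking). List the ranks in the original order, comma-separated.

5, 6, 6, 7, 1, 2, 6, 4, 3

Sorted (ascending): 10.41, 10.51, 10.63, 11.08, 12.48, 12.88, 12.88, 12.88, 13.43
The 3 values of 12.88 share dense rank 6.
Remaining distinct values take the next consecutive integers.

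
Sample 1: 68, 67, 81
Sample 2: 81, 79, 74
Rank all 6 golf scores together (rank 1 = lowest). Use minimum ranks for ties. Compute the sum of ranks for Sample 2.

12

Sorted (ascending): 67, 68, 74, 79, 81, 81
The 2 values of 81 occupy positions 5–6 → each gets rank 5.
Sample 2 values → pooled ranks: 81→5, 79→4, 74→3
Rank sum = 5 + 4 + 3 = 12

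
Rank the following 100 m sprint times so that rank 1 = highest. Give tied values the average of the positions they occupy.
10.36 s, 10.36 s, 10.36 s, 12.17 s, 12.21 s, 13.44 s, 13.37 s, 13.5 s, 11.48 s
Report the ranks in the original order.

8, 8, 8, 5, 4, 2, 3, 1, 6

Sorted (descending): 13.5, 13.44, 13.37, 12.21, 12.17, 11.48, 10.36, 10.36, 10.36
The 3 values of 10.36 occupy positions 7–9 → average rank 8.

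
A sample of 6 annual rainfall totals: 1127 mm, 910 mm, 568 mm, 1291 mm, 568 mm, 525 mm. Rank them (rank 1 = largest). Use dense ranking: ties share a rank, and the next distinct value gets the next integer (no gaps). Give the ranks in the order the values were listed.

2, 3, 4, 1, 4, 5

Sorted (descending): 1291, 1127, 910, 568, 568, 525
The 2 values of 568 share dense rank 4.
Remaining distinct values take the next consecutive integers.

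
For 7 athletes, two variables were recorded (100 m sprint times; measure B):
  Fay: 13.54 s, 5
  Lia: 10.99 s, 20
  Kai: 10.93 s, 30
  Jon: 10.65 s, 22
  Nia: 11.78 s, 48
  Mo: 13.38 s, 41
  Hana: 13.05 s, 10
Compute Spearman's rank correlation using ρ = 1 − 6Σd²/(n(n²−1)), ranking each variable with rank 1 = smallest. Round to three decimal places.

-0.286

Ranks of variable 1: 7, 3, 2, 1, 4, 6, 5
Ranks of variable 2: 1, 3, 5, 4, 7, 6, 2
d = r₁ − r₂: 6, 0, -3, -3, -3, 0, 3
d²: 36, 0, 9, 9, 9, 0, 9; Σd² = 72
ρ = 1 − 6·72/(7·48) = 1 − 432/336 = -0.286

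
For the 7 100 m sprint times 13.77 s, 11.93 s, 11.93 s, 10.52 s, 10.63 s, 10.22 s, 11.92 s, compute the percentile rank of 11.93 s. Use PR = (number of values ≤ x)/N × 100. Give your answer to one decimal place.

85.7

N = 7.
Strictly below 11.93: 4. Equal to 11.93: 2.
PR = 6/7 × 100 = 85.7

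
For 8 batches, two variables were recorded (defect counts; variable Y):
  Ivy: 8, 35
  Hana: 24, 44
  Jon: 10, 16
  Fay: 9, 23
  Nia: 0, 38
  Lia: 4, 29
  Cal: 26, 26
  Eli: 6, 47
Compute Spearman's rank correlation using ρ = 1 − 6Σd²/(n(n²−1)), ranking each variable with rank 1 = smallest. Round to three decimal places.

Ranks of variable 1: 4, 7, 6, 5, 1, 2, 8, 3
Ranks of variable 2: 5, 7, 1, 2, 6, 4, 3, 8
d = r₁ − r₂: -1, 0, 5, 3, -5, -2, 5, -5
d²: 1, 0, 25, 9, 25, 4, 25, 25; Σd² = 114
ρ = 1 − 6·114/(8·63) = 1 − 684/504 = -0.357

-0.357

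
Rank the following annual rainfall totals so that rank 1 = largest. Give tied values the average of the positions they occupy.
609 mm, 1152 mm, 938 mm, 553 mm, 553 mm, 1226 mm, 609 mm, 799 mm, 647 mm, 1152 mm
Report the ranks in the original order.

7.5, 2.5, 4, 9.5, 9.5, 1, 7.5, 5, 6, 2.5

Sorted (descending): 1226, 1152, 1152, 938, 799, 647, 609, 609, 553, 553
The 2 values of 1152 occupy positions 2–3 → average rank (2+3)/2 = 2.5.
The 2 values of 609 occupy positions 7–8 → average rank (7+8)/2 = 7.5.
The 2 values of 553 occupy positions 9–10 → average rank (9+10)/2 = 9.5.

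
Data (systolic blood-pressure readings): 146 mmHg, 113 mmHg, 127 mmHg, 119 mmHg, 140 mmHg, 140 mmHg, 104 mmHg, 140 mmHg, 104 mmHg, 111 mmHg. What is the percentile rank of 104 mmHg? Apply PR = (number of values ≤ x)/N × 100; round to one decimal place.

N = 10.
Strictly below 104: 0. Equal to 104: 2.
PR = 2/10 × 100 = 20.0

20.0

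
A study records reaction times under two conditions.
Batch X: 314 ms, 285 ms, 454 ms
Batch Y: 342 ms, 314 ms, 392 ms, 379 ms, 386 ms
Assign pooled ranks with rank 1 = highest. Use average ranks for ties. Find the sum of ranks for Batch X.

15.5

Sorted (descending): 454, 392, 386, 379, 342, 314, 314, 285
The 2 values of 314 occupy positions 6–7 → average rank (6+7)/2 = 6.5.
Batch X values → pooled ranks: 314→6.5, 285→8, 454→1
Rank sum = 6.5 + 8 + 1 = 15.5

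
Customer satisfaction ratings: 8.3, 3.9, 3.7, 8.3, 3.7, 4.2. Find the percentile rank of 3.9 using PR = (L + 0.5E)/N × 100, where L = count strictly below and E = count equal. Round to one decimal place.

N = 6.
Strictly below 3.9: 2. Equal to 3.9: 1.
PR = (2 + 0.5·1)/6 × 100 = 41.7

41.7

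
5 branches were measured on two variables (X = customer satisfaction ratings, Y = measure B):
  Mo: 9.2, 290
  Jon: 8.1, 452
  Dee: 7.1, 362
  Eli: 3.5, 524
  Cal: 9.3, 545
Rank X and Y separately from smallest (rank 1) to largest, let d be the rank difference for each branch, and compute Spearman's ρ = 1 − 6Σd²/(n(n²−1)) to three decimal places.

0.100

Ranks of variable 1: 4, 3, 2, 1, 5
Ranks of variable 2: 1, 3, 2, 4, 5
d = r₁ − r₂: 3, 0, 0, -3, 0
d²: 9, 0, 0, 9, 0; Σd² = 18
ρ = 1 − 6·18/(5·24) = 1 − 108/120 = 0.100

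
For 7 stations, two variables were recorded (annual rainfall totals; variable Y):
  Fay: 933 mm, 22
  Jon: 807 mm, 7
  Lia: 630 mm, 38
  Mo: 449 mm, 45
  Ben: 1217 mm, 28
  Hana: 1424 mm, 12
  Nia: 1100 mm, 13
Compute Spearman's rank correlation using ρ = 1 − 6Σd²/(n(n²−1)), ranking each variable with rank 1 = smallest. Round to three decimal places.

Ranks of variable 1: 4, 3, 2, 1, 6, 7, 5
Ranks of variable 2: 4, 1, 6, 7, 5, 2, 3
d = r₁ − r₂: 0, 2, -4, -6, 1, 5, 2
d²: 0, 4, 16, 36, 1, 25, 4; Σd² = 86
ρ = 1 − 6·86/(7·48) = 1 − 516/336 = -0.536

-0.536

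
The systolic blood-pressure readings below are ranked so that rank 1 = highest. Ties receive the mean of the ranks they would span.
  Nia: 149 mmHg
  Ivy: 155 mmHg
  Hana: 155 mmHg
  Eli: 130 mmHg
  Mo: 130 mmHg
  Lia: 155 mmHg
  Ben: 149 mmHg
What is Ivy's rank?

Sorted (descending): 155, 155, 155, 149, 149, 130, 130
The 3 values of 155 occupy positions 1–3 → average rank 2.
The 2 values of 149 occupy positions 4–5 → average rank (4+5)/2 = 4.5.
The 2 values of 130 occupy positions 6–7 → average rank (6+7)/2 = 6.5.
Ivy has value 155 mmHg → rank 2.

2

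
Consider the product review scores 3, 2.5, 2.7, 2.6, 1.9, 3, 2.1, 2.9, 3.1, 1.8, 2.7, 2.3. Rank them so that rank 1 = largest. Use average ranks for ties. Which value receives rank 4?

Sorted (descending): 3.1, 3, 3, 2.9, 2.7, 2.7, 2.6, 2.5, 2.3, 2.1, 1.9, 1.8
The 2 values of 3 occupy positions 2–3 → average rank (2+3)/2 = 2.5.
The 2 values of 2.7 occupy positions 5–6 → average rank (5+6)/2 = 5.5.
Rank 4 → value 2.9.

2.9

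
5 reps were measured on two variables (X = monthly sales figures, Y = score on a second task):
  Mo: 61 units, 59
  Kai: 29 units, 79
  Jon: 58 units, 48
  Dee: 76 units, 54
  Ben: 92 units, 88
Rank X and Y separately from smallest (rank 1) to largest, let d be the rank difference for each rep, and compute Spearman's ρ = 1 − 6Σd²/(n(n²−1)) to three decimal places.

0.300

Ranks of variable 1: 3, 1, 2, 4, 5
Ranks of variable 2: 3, 4, 1, 2, 5
d = r₁ − r₂: 0, -3, 1, 2, 0
d²: 0, 9, 1, 4, 0; Σd² = 14
ρ = 1 − 6·14/(5·24) = 1 − 84/120 = 0.300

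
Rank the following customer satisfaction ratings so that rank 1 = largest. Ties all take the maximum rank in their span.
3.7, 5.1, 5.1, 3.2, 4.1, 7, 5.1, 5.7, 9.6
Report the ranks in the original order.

8, 6, 6, 9, 7, 2, 6, 3, 1

Sorted (descending): 9.6, 7, 5.7, 5.1, 5.1, 5.1, 4.1, 3.7, 3.2
The 3 values of 5.1 occupy positions 4–6 → each gets rank 6.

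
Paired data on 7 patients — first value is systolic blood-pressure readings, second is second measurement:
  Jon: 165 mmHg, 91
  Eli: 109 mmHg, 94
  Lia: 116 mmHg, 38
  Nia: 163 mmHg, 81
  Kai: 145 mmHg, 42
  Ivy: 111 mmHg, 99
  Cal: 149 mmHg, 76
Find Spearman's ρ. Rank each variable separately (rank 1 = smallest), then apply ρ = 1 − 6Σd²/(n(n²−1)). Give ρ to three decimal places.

-0.250

Ranks of variable 1: 7, 1, 3, 6, 4, 2, 5
Ranks of variable 2: 5, 6, 1, 4, 2, 7, 3
d = r₁ − r₂: 2, -5, 2, 2, 2, -5, 2
d²: 4, 25, 4, 4, 4, 25, 4; Σd² = 70
ρ = 1 − 6·70/(7·48) = 1 − 420/336 = -0.250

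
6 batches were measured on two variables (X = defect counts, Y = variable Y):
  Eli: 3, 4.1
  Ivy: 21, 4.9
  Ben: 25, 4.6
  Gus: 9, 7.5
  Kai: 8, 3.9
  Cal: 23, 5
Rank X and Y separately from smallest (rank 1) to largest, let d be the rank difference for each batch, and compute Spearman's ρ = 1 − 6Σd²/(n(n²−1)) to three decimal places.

Ranks of variable 1: 1, 4, 6, 3, 2, 5
Ranks of variable 2: 2, 4, 3, 6, 1, 5
d = r₁ − r₂: -1, 0, 3, -3, 1, 0
d²: 1, 0, 9, 9, 1, 0; Σd² = 20
ρ = 1 − 6·20/(6·35) = 1 − 120/210 = 0.429

0.429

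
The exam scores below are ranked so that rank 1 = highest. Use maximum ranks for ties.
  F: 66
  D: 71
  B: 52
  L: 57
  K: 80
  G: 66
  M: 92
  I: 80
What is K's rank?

3

Sorted (descending): 92, 80, 80, 71, 66, 66, 57, 52
The 2 values of 80 occupy positions 2–3 → each gets rank 3.
The 2 values of 66 occupy positions 5–6 → each gets rank 6.
K has value 80 → rank 3.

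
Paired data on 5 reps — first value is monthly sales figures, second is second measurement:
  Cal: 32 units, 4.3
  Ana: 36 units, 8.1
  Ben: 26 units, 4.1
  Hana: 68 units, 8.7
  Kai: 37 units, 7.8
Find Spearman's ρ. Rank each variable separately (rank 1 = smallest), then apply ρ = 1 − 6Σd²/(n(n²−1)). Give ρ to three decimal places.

Ranks of variable 1: 2, 3, 1, 5, 4
Ranks of variable 2: 2, 4, 1, 5, 3
d = r₁ − r₂: 0, -1, 0, 0, 1
d²: 0, 1, 0, 0, 1; Σd² = 2
ρ = 1 − 6·2/(5·24) = 1 − 12/120 = 0.900

0.900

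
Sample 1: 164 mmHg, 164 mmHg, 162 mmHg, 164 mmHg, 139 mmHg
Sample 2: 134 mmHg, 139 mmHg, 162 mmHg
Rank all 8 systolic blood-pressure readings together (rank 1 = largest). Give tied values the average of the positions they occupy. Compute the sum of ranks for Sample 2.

19

Sorted (descending): 164, 164, 164, 162, 162, 139, 139, 134
The 3 values of 164 occupy positions 1–3 → average rank 2.
The 2 values of 162 occupy positions 4–5 → average rank (4+5)/2 = 4.5.
The 2 values of 139 occupy positions 6–7 → average rank (6+7)/2 = 6.5.
Sample 2 values → pooled ranks: 134→8, 139→6.5, 162→4.5
Rank sum = 8 + 6.5 + 4.5 = 19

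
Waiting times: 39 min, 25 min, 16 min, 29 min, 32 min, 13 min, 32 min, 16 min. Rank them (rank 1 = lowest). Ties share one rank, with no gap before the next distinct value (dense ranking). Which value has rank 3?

Sorted (ascending): 13, 16, 16, 25, 29, 32, 32, 39
The 2 values of 16 share dense rank 2.
The 2 values of 32 share dense rank 5.
Remaining distinct values take the next consecutive integers.
Rank 3 → value 25.

25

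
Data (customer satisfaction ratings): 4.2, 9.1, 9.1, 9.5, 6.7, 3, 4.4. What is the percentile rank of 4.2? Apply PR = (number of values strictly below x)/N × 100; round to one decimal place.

14.3

N = 7.
Strictly below 4.2: 1. Equal to 4.2: 1.
PR = 1/7 × 100 = 14.3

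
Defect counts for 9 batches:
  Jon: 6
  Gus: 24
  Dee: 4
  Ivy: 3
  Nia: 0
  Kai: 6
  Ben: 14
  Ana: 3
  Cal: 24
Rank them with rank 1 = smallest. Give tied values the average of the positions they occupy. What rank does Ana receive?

2.5

Sorted (ascending): 0, 3, 3, 4, 6, 6, 14, 24, 24
The 2 values of 3 occupy positions 2–3 → average rank (2+3)/2 = 2.5.
The 2 values of 6 occupy positions 5–6 → average rank (5+6)/2 = 5.5.
The 2 values of 24 occupy positions 8–9 → average rank (8+9)/2 = 8.5.
Ana has value 3 → rank 2.5.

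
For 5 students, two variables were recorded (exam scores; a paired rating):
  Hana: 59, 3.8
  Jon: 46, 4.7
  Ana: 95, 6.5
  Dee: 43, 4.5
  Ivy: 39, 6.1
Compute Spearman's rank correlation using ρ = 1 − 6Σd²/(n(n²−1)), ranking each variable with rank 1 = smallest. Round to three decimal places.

Ranks of variable 1: 4, 3, 5, 2, 1
Ranks of variable 2: 1, 3, 5, 2, 4
d = r₁ − r₂: 3, 0, 0, 0, -3
d²: 9, 0, 0, 0, 9; Σd² = 18
ρ = 1 − 6·18/(5·24) = 1 − 108/120 = 0.100

0.100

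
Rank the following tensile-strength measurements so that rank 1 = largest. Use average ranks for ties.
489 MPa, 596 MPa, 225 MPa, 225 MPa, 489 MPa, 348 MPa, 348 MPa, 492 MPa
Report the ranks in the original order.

3.5, 1, 7.5, 7.5, 3.5, 5.5, 5.5, 2

Sorted (descending): 596, 492, 489, 489, 348, 348, 225, 225
The 2 values of 489 occupy positions 3–4 → average rank (3+4)/2 = 3.5.
The 2 values of 348 occupy positions 5–6 → average rank (5+6)/2 = 5.5.
The 2 values of 225 occupy positions 7–8 → average rank (7+8)/2 = 7.5.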